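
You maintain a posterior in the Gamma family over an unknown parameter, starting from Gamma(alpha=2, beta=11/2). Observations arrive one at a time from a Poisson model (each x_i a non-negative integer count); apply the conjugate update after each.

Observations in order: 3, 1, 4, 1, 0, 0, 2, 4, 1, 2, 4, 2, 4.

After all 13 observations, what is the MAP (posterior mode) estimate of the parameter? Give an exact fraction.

obs 1: x=3 → posterior Gamma(5, 13/2)
obs 2: x=1 → posterior Gamma(6, 15/2)
obs 3: x=4 → posterior Gamma(10, 17/2)
obs 4: x=1 → posterior Gamma(11, 19/2)
obs 5: x=0 → posterior Gamma(11, 21/2)
obs 6: x=0 → posterior Gamma(11, 23/2)
obs 7: x=2 → posterior Gamma(13, 25/2)
obs 8: x=4 → posterior Gamma(17, 27/2)
obs 9: x=1 → posterior Gamma(18, 29/2)
obs 10: x=2 → posterior Gamma(20, 31/2)
obs 11: x=4 → posterior Gamma(24, 33/2)
obs 12: x=2 → posterior Gamma(26, 35/2)
obs 13: x=4 → posterior Gamma(30, 37/2)

58/37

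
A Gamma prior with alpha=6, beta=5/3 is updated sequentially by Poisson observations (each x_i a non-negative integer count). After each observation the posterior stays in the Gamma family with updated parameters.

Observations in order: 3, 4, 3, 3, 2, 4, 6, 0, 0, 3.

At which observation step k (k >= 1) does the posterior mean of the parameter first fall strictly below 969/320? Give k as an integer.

obs 1: x=3 → posterior Gamma(9, 8/3)
obs 2: x=4 → posterior Gamma(13, 11/3)
obs 3: x=3 → posterior Gamma(16, 14/3)
obs 4: x=3 → posterior Gamma(19, 17/3)
obs 5: x=2 → posterior Gamma(21, 20/3)
obs 6: x=4 → posterior Gamma(25, 23/3)
obs 7: x=6 → posterior Gamma(31, 26/3)
obs 8: x=0 → posterior Gamma(31, 29/3)
obs 9: x=0 → posterior Gamma(31, 32/3)
obs 10: x=3 → posterior Gamma(34, 35/3)

k = 9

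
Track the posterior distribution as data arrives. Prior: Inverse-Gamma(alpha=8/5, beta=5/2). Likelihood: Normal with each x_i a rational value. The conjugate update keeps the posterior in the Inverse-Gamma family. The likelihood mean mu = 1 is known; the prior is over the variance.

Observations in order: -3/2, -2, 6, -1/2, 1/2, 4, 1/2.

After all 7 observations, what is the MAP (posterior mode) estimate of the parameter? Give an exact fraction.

285/61

obs 1: x=-3/2 → posterior Inverse-Gamma(21/10, 45/8)
obs 2: x=-2 → posterior Inverse-Gamma(13/5, 81/8)
obs 3: x=6 → posterior Inverse-Gamma(31/10, 181/8)
obs 4: x=-1/2 → posterior Inverse-Gamma(18/5, 95/4)
obs 5: x=1/2 → posterior Inverse-Gamma(41/10, 191/8)
obs 6: x=4 → posterior Inverse-Gamma(23/5, 227/8)
obs 7: x=1/2 → posterior Inverse-Gamma(51/10, 57/2)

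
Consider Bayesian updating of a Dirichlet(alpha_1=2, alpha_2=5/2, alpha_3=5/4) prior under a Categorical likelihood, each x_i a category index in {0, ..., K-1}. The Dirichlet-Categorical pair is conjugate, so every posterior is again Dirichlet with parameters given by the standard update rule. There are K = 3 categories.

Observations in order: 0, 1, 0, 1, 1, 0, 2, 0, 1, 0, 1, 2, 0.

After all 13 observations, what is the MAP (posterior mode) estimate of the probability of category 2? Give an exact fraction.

obs 1: x=0 → posterior Dirichlet(3, 5/2, 5/4)
obs 2: x=1 → posterior Dirichlet(3, 7/2, 5/4)
obs 3: x=0 → posterior Dirichlet(4, 7/2, 5/4)
obs 4: x=1 → posterior Dirichlet(4, 9/2, 5/4)
obs 5: x=1 → posterior Dirichlet(4, 11/2, 5/4)
obs 6: x=0 → posterior Dirichlet(5, 11/2, 5/4)
obs 7: x=2 → posterior Dirichlet(5, 11/2, 9/4)
obs 8: x=0 → posterior Dirichlet(6, 11/2, 9/4)
obs 9: x=1 → posterior Dirichlet(6, 13/2, 9/4)
obs 10: x=0 → posterior Dirichlet(7, 13/2, 9/4)
obs 11: x=1 → posterior Dirichlet(7, 15/2, 9/4)
obs 12: x=2 → posterior Dirichlet(7, 15/2, 13/4)
obs 13: x=0 → posterior Dirichlet(8, 15/2, 13/4)

1/7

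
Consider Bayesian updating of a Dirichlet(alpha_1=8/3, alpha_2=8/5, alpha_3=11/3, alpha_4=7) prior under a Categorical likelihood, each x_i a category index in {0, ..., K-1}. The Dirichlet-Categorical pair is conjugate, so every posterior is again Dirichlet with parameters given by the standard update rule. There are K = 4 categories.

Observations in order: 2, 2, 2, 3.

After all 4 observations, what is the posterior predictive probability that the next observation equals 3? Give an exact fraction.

obs 1: x=2 → posterior Dirichlet(8/3, 8/5, 14/3, 7)
obs 2: x=2 → posterior Dirichlet(8/3, 8/5, 17/3, 7)
obs 3: x=2 → posterior Dirichlet(8/3, 8/5, 20/3, 7)
obs 4: x=3 → posterior Dirichlet(8/3, 8/5, 20/3, 8)

30/71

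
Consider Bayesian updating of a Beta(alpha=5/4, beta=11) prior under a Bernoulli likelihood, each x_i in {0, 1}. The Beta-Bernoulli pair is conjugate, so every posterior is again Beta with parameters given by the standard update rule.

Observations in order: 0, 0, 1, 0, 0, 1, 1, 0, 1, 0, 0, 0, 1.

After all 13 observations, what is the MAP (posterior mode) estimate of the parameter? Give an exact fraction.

obs 1: x=0 → posterior Beta(5/4, 12)
obs 2: x=0 → posterior Beta(5/4, 13)
obs 3: x=1 → posterior Beta(9/4, 13)
obs 4: x=0 → posterior Beta(9/4, 14)
obs 5: x=0 → posterior Beta(9/4, 15)
obs 6: x=1 → posterior Beta(13/4, 15)
obs 7: x=1 → posterior Beta(17/4, 15)
obs 8: x=0 → posterior Beta(17/4, 16)
obs 9: x=1 → posterior Beta(21/4, 16)
obs 10: x=0 → posterior Beta(21/4, 17)
obs 11: x=0 → posterior Beta(21/4, 18)
obs 12: x=0 → posterior Beta(21/4, 19)
obs 13: x=1 → posterior Beta(25/4, 19)

7/31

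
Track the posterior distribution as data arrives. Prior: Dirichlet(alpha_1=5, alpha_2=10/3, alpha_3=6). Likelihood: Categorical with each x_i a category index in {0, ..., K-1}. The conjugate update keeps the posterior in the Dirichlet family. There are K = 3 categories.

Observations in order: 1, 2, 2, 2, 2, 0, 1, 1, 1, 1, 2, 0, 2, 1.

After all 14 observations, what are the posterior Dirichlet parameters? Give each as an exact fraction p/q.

alpha_1=7, alpha_2=28/3, alpha_3=12

obs 1: x=1 → posterior Dirichlet(5, 13/3, 6)
obs 2: x=2 → posterior Dirichlet(5, 13/3, 7)
obs 3: x=2 → posterior Dirichlet(5, 13/3, 8)
obs 4: x=2 → posterior Dirichlet(5, 13/3, 9)
obs 5: x=2 → posterior Dirichlet(5, 13/3, 10)
obs 6: x=0 → posterior Dirichlet(6, 13/3, 10)
obs 7: x=1 → posterior Dirichlet(6, 16/3, 10)
obs 8: x=1 → posterior Dirichlet(6, 19/3, 10)
obs 9: x=1 → posterior Dirichlet(6, 22/3, 10)
obs 10: x=1 → posterior Dirichlet(6, 25/3, 10)
obs 11: x=2 → posterior Dirichlet(6, 25/3, 11)
obs 12: x=0 → posterior Dirichlet(7, 25/3, 11)
obs 13: x=2 → posterior Dirichlet(7, 25/3, 12)
obs 14: x=1 → posterior Dirichlet(7, 28/3, 12)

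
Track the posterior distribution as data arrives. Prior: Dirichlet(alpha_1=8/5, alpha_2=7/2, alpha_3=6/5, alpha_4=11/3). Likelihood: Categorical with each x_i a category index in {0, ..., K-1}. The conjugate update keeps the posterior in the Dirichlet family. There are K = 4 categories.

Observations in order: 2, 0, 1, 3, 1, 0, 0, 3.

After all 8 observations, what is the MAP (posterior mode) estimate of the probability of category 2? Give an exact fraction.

36/419

obs 1: x=2 → posterior Dirichlet(8/5, 7/2, 11/5, 11/3)
obs 2: x=0 → posterior Dirichlet(13/5, 7/2, 11/5, 11/3)
obs 3: x=1 → posterior Dirichlet(13/5, 9/2, 11/5, 11/3)
obs 4: x=3 → posterior Dirichlet(13/5, 9/2, 11/5, 14/3)
obs 5: x=1 → posterior Dirichlet(13/5, 11/2, 11/5, 14/3)
obs 6: x=0 → posterior Dirichlet(18/5, 11/2, 11/5, 14/3)
obs 7: x=0 → posterior Dirichlet(23/5, 11/2, 11/5, 14/3)
obs 8: x=3 → posterior Dirichlet(23/5, 11/2, 11/5, 17/3)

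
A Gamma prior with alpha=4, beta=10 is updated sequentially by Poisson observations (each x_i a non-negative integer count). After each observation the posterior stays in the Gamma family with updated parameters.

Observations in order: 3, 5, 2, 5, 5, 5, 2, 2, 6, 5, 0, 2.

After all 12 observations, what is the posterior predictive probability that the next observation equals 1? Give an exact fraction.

obs 1: x=3 → posterior Gamma(7, 11)
obs 2: x=5 → posterior Gamma(12, 12)
obs 3: x=2 → posterior Gamma(14, 13)
obs 4: x=5 → posterior Gamma(19, 14)
obs 5: x=5 → posterior Gamma(24, 15)
obs 6: x=5 → posterior Gamma(29, 16)
obs 7: x=2 → posterior Gamma(31, 17)
obs 8: x=2 → posterior Gamma(33, 18)
obs 9: x=6 → posterior Gamma(39, 19)
obs 10: x=5 → posterior Gamma(44, 20)
obs 11: x=0 → posterior Gamma(44, 21)
obs 12: x=2 → posterior Gamma(46, 22)

112842659587310580032440101926957822931320952292932594547294208/435993943892672664200353461405376235401663658494141675420261489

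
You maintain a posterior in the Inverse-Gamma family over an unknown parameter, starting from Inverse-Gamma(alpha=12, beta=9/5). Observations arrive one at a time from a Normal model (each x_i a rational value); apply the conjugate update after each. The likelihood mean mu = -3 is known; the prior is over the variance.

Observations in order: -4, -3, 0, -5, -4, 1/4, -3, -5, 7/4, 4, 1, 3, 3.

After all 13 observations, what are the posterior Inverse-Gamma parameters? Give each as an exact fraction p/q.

alpha=37/2, beta=7709/80

obs 1: x=-4 → posterior Inverse-Gamma(25/2, 23/10)
obs 2: x=-3 → posterior Inverse-Gamma(13, 23/10)
obs 3: x=0 → posterior Inverse-Gamma(27/2, 34/5)
obs 4: x=-5 → posterior Inverse-Gamma(14, 44/5)
obs 5: x=-4 → posterior Inverse-Gamma(29/2, 93/10)
obs 6: x=1/4 → posterior Inverse-Gamma(15, 2333/160)
obs 7: x=-3 → posterior Inverse-Gamma(31/2, 2333/160)
obs 8: x=-5 → posterior Inverse-Gamma(16, 2653/160)
obs 9: x=7/4 → posterior Inverse-Gamma(33/2, 2229/80)
obs 10: x=4 → posterior Inverse-Gamma(17, 4189/80)
obs 11: x=1 → posterior Inverse-Gamma(35/2, 4829/80)
obs 12: x=3 → posterior Inverse-Gamma(18, 6269/80)
obs 13: x=3 → posterior Inverse-Gamma(37/2, 7709/80)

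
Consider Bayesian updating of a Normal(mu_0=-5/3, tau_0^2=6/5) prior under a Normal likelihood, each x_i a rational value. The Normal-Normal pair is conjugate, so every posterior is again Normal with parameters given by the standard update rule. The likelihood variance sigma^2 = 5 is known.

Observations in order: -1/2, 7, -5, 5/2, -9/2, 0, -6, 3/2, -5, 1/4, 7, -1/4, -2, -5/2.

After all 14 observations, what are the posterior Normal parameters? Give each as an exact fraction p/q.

mu_0=-260/327, tau_0^2=30/109

obs 1: x=-1/2 → posterior Normal(-134/93, 30/31)
obs 2: x=7 → posterior Normal(-8/111, 30/37)
obs 3: x=-5 → posterior Normal(-98/129, 30/43)
obs 4: x=5/2 → posterior Normal(-53/147, 30/49)
obs 5: x=-9/2 → posterior Normal(-134/165, 6/11)
obs 6: x=0 → posterior Normal(-134/183, 30/61)
obs 7: x=-6 → posterior Normal(-242/201, 30/67)
obs 8: x=3/2 → posterior Normal(-215/219, 30/73)
obs 9: x=-5 → posterior Normal(-305/237, 30/79)
obs 10: x=1/4 → posterior Normal(-601/510, 6/17)
obs 11: x=7 → posterior Normal(-349/546, 30/91)
obs 12: x=-1/4 → posterior Normal(-179/291, 30/97)
obs 13: x=-2 → posterior Normal(-215/309, 30/103)
obs 14: x=-5/2 → posterior Normal(-260/327, 30/109)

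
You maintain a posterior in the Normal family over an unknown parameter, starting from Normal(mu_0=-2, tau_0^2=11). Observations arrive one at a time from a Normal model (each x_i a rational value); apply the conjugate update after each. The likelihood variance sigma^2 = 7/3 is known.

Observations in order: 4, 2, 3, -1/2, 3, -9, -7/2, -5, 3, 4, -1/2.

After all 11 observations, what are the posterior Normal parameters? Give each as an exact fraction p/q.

mu_0=1/148, tau_0^2=77/370

obs 1: x=4 → posterior Normal(59/20, 77/40)
obs 2: x=2 → posterior Normal(184/73, 77/73)
obs 3: x=3 → posterior Normal(283/106, 77/106)
obs 4: x=-1/2 → posterior Normal(533/278, 77/139)
obs 5: x=3 → posterior Normal(17/8, 77/172)
obs 6: x=-9 → posterior Normal(137/410, 77/205)
obs 7: x=-7/2 → posterior Normal(-47/238, 11/34)
obs 8: x=-5 → posterior Normal(-212/271, 77/271)
obs 9: x=3 → posterior Normal(-113/304, 77/304)
obs 10: x=4 → posterior Normal(19/337, 77/337)
obs 11: x=-1/2 → posterior Normal(1/148, 77/370)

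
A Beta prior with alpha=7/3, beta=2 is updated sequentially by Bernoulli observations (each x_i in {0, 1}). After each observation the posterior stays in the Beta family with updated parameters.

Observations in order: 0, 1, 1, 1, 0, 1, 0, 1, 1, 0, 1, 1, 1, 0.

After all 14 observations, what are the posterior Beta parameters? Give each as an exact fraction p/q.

alpha=34/3, beta=7

obs 1: x=0 → posterior Beta(7/3, 3)
obs 2: x=1 → posterior Beta(10/3, 3)
obs 3: x=1 → posterior Beta(13/3, 3)
obs 4: x=1 → posterior Beta(16/3, 3)
obs 5: x=0 → posterior Beta(16/3, 4)
obs 6: x=1 → posterior Beta(19/3, 4)
obs 7: x=0 → posterior Beta(19/3, 5)
obs 8: x=1 → posterior Beta(22/3, 5)
obs 9: x=1 → posterior Beta(25/3, 5)
obs 10: x=0 → posterior Beta(25/3, 6)
obs 11: x=1 → posterior Beta(28/3, 6)
obs 12: x=1 → posterior Beta(31/3, 6)
obs 13: x=1 → posterior Beta(34/3, 6)
obs 14: x=0 → posterior Beta(34/3, 7)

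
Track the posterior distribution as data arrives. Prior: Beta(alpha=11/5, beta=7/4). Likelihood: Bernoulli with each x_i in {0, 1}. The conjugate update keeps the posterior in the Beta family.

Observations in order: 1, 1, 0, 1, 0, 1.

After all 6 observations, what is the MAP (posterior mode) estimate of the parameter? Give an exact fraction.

obs 1: x=1 → posterior Beta(16/5, 7/4)
obs 2: x=1 → posterior Beta(21/5, 7/4)
obs 3: x=0 → posterior Beta(21/5, 11/4)
obs 4: x=1 → posterior Beta(26/5, 11/4)
obs 5: x=0 → posterior Beta(26/5, 15/4)
obs 6: x=1 → posterior Beta(31/5, 15/4)

104/159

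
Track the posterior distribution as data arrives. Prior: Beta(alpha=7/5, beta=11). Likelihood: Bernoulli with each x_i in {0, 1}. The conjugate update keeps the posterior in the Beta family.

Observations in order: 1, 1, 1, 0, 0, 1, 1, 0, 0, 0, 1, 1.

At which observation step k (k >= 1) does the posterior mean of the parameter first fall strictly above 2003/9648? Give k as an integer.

obs 1: x=1 → posterior Beta(12/5, 11)
obs 2: x=1 → posterior Beta(17/5, 11)
obs 3: x=1 → posterior Beta(22/5, 11)
obs 4: x=0 → posterior Beta(22/5, 12)
obs 5: x=0 → posterior Beta(22/5, 13)
obs 6: x=1 → posterior Beta(27/5, 13)
obs 7: x=1 → posterior Beta(32/5, 13)
obs 8: x=0 → posterior Beta(32/5, 14)
obs 9: x=0 → posterior Beta(32/5, 15)
obs 10: x=0 → posterior Beta(32/5, 16)
obs 11: x=1 → posterior Beta(37/5, 16)
obs 12: x=1 → posterior Beta(42/5, 16)

k = 2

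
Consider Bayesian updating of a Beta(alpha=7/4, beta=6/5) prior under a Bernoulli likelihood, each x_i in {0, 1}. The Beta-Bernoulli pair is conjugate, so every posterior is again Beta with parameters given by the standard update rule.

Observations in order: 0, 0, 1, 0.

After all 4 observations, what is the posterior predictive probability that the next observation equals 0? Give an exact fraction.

obs 1: x=0 → posterior Beta(7/4, 11/5)
obs 2: x=0 → posterior Beta(7/4, 16/5)
obs 3: x=1 → posterior Beta(11/4, 16/5)
obs 4: x=0 → posterior Beta(11/4, 21/5)

84/139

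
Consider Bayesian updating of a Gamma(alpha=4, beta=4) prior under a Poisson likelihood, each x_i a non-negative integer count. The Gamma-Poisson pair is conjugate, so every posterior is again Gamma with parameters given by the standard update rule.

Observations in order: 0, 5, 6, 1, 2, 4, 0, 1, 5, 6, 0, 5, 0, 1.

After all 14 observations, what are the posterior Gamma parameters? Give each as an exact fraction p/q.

obs 1: x=0 → posterior Gamma(4, 5)
obs 2: x=5 → posterior Gamma(9, 6)
obs 3: x=6 → posterior Gamma(15, 7)
obs 4: x=1 → posterior Gamma(16, 8)
obs 5: x=2 → posterior Gamma(18, 9)
obs 6: x=4 → posterior Gamma(22, 10)
obs 7: x=0 → posterior Gamma(22, 11)
obs 8: x=1 → posterior Gamma(23, 12)
obs 9: x=5 → posterior Gamma(28, 13)
obs 10: x=6 → posterior Gamma(34, 14)
obs 11: x=0 → posterior Gamma(34, 15)
obs 12: x=5 → posterior Gamma(39, 16)
obs 13: x=0 → posterior Gamma(39, 17)
obs 14: x=1 → posterior Gamma(40, 18)

alpha=40, beta=18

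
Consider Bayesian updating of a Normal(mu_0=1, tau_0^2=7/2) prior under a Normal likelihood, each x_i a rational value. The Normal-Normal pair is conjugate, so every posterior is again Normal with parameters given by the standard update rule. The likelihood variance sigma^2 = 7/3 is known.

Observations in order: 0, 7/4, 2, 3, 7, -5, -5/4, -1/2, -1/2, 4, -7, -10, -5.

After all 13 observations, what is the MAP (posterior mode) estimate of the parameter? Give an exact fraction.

-65/82

obs 1: x=0 → posterior Normal(2/5, 7/5)
obs 2: x=7/4 → posterior Normal(29/32, 7/8)
obs 3: x=2 → posterior Normal(53/44, 7/11)
obs 4: x=3 → posterior Normal(89/56, 1/2)
obs 5: x=7 → posterior Normal(173/68, 7/17)
obs 6: x=-5 → posterior Normal(113/80, 7/20)
obs 7: x=-5/4 → posterior Normal(49/46, 7/23)
obs 8: x=-1/2 → posterior Normal(23/26, 7/26)
obs 9: x=-1/2 → posterior Normal(43/58, 7/29)
obs 10: x=4 → posterior Normal(67/64, 7/32)
obs 11: x=-7 → posterior Normal(5/14, 1/5)
obs 12: x=-10 → posterior Normal(-35/76, 7/38)
obs 13: x=-5 → posterior Normal(-65/82, 7/41)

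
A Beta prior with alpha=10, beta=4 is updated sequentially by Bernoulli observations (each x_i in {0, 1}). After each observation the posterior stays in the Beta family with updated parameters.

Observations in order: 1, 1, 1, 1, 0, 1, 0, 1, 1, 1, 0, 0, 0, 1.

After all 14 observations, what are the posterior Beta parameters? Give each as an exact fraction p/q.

obs 1: x=1 → posterior Beta(11, 4)
obs 2: x=1 → posterior Beta(12, 4)
obs 3: x=1 → posterior Beta(13, 4)
obs 4: x=1 → posterior Beta(14, 4)
obs 5: x=0 → posterior Beta(14, 5)
obs 6: x=1 → posterior Beta(15, 5)
obs 7: x=0 → posterior Beta(15, 6)
obs 8: x=1 → posterior Beta(16, 6)
obs 9: x=1 → posterior Beta(17, 6)
obs 10: x=1 → posterior Beta(18, 6)
obs 11: x=0 → posterior Beta(18, 7)
obs 12: x=0 → posterior Beta(18, 8)
obs 13: x=0 → posterior Beta(18, 9)
obs 14: x=1 → posterior Beta(19, 9)

alpha=19, beta=9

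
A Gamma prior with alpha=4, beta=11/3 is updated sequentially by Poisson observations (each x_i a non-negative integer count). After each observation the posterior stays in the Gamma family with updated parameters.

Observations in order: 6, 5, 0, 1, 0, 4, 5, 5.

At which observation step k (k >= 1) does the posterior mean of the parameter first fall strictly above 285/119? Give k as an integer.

obs 1: x=6 → posterior Gamma(10, 14/3)
obs 2: x=5 → posterior Gamma(15, 17/3)
obs 3: x=0 → posterior Gamma(15, 20/3)
obs 4: x=1 → posterior Gamma(16, 23/3)
obs 5: x=0 → posterior Gamma(16, 26/3)
obs 6: x=4 → posterior Gamma(20, 29/3)
obs 7: x=5 → posterior Gamma(25, 32/3)
obs 8: x=5 → posterior Gamma(30, 35/3)

k = 2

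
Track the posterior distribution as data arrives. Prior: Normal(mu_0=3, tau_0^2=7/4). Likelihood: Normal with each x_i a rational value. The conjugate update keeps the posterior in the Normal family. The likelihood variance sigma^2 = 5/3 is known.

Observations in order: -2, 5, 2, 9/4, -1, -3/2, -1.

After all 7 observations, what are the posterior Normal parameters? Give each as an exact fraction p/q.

obs 1: x=-2 → posterior Normal(18/41, 35/41)
obs 2: x=5 → posterior Normal(123/62, 35/62)
obs 3: x=2 → posterior Normal(165/83, 35/83)
obs 4: x=9/4 → posterior Normal(849/416, 35/104)
obs 5: x=-1 → posterior Normal(153/100, 7/25)
obs 6: x=-3/2 → posterior Normal(639/584, 35/146)
obs 7: x=-1 → posterior Normal(555/668, 35/167)

mu_0=555/668, tau_0^2=35/167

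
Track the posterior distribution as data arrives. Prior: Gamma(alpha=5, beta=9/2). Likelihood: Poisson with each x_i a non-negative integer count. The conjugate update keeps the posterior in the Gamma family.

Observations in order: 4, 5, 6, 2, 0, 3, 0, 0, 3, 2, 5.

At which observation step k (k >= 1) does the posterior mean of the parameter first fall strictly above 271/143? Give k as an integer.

obs 1: x=4 → posterior Gamma(9, 11/2)
obs 2: x=5 → posterior Gamma(14, 13/2)
obs 3: x=6 → posterior Gamma(20, 15/2)
obs 4: x=2 → posterior Gamma(22, 17/2)
obs 5: x=0 → posterior Gamma(22, 19/2)
obs 6: x=3 → posterior Gamma(25, 21/2)
obs 7: x=0 → posterior Gamma(25, 23/2)
obs 8: x=0 → posterior Gamma(25, 25/2)
obs 9: x=3 → posterior Gamma(28, 27/2)
obs 10: x=2 → posterior Gamma(30, 29/2)
obs 11: x=5 → posterior Gamma(35, 31/2)

k = 2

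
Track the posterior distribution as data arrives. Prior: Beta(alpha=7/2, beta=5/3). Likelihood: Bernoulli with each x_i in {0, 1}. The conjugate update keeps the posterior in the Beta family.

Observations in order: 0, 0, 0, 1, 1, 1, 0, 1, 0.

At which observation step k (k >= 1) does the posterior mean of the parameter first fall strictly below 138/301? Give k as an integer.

k = 3

obs 1: x=0 → posterior Beta(7/2, 8/3)
obs 2: x=0 → posterior Beta(7/2, 11/3)
obs 3: x=0 → posterior Beta(7/2, 14/3)
obs 4: x=1 → posterior Beta(9/2, 14/3)
obs 5: x=1 → posterior Beta(11/2, 14/3)
obs 6: x=1 → posterior Beta(13/2, 14/3)
obs 7: x=0 → posterior Beta(13/2, 17/3)
obs 8: x=1 → posterior Beta(15/2, 17/3)
obs 9: x=0 → posterior Beta(15/2, 20/3)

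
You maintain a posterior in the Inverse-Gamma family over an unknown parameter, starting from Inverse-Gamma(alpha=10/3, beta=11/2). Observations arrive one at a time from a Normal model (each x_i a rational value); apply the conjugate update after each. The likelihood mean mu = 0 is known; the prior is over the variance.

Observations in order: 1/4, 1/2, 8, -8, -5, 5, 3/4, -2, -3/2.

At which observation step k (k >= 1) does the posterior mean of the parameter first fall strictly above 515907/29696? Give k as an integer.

obs 1: x=1/4 → posterior Inverse-Gamma(23/6, 177/32)
obs 2: x=1/2 → posterior Inverse-Gamma(13/3, 181/32)
obs 3: x=8 → posterior Inverse-Gamma(29/6, 1205/32)
obs 4: x=-8 → posterior Inverse-Gamma(16/3, 2229/32)
obs 5: x=-5 → posterior Inverse-Gamma(35/6, 2629/32)
obs 6: x=5 → posterior Inverse-Gamma(19/3, 3029/32)
obs 7: x=3/4 → posterior Inverse-Gamma(41/6, 1519/16)
obs 8: x=-2 → posterior Inverse-Gamma(22/3, 1551/16)
obs 9: x=-3/2 → posterior Inverse-Gamma(47/6, 1569/16)

k = 6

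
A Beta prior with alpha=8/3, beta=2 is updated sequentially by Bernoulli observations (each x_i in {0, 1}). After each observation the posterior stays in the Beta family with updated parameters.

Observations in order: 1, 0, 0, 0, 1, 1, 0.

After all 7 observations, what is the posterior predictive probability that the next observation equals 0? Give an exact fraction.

18/35

obs 1: x=1 → posterior Beta(11/3, 2)
obs 2: x=0 → posterior Beta(11/3, 3)
obs 3: x=0 → posterior Beta(11/3, 4)
obs 4: x=0 → posterior Beta(11/3, 5)
obs 5: x=1 → posterior Beta(14/3, 5)
obs 6: x=1 → posterior Beta(17/3, 5)
obs 7: x=0 → posterior Beta(17/3, 6)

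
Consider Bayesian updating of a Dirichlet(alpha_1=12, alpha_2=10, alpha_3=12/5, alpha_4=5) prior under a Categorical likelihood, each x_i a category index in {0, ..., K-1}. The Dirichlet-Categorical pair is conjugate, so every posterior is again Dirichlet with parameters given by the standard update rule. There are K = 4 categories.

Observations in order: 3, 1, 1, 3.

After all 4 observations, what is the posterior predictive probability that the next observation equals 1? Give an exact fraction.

obs 1: x=3 → posterior Dirichlet(12, 10, 12/5, 6)
obs 2: x=1 → posterior Dirichlet(12, 11, 12/5, 6)
obs 3: x=1 → posterior Dirichlet(12, 12, 12/5, 6)
obs 4: x=3 → posterior Dirichlet(12, 12, 12/5, 7)

60/167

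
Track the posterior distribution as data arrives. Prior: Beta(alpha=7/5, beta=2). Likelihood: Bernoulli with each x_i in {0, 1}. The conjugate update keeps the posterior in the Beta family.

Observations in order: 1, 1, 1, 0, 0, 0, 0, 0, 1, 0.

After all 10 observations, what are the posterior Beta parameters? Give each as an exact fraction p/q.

obs 1: x=1 → posterior Beta(12/5, 2)
obs 2: x=1 → posterior Beta(17/5, 2)
obs 3: x=1 → posterior Beta(22/5, 2)
obs 4: x=0 → posterior Beta(22/5, 3)
obs 5: x=0 → posterior Beta(22/5, 4)
obs 6: x=0 → posterior Beta(22/5, 5)
obs 7: x=0 → posterior Beta(22/5, 6)
obs 8: x=0 → posterior Beta(22/5, 7)
obs 9: x=1 → posterior Beta(27/5, 7)
obs 10: x=0 → posterior Beta(27/5, 8)

alpha=27/5, beta=8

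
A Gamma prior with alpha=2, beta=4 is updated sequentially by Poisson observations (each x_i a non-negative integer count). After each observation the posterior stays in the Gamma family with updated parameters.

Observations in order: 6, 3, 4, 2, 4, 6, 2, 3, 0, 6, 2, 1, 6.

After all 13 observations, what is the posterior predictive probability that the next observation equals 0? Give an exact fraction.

6777964732779730995471356071936289402038303854098687372273/99496485353387187385832781957996196154754815554211159212032

obs 1: x=6 → posterior Gamma(8, 5)
obs 2: x=3 → posterior Gamma(11, 6)
obs 3: x=4 → posterior Gamma(15, 7)
obs 4: x=2 → posterior Gamma(17, 8)
obs 5: x=4 → posterior Gamma(21, 9)
obs 6: x=6 → posterior Gamma(27, 10)
obs 7: x=2 → posterior Gamma(29, 11)
obs 8: x=3 → posterior Gamma(32, 12)
obs 9: x=0 → posterior Gamma(32, 13)
obs 10: x=6 → posterior Gamma(38, 14)
obs 11: x=2 → posterior Gamma(40, 15)
obs 12: x=1 → posterior Gamma(41, 16)
obs 13: x=6 → posterior Gamma(47, 17)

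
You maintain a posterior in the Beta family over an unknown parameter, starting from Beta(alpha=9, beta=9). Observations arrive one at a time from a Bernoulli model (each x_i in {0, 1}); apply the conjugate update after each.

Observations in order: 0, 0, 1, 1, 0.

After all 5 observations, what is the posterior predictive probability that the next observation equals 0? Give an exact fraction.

obs 1: x=0 → posterior Beta(9, 10)
obs 2: x=0 → posterior Beta(9, 11)
obs 3: x=1 → posterior Beta(10, 11)
obs 4: x=1 → posterior Beta(11, 11)
obs 5: x=0 → posterior Beta(11, 12)

12/23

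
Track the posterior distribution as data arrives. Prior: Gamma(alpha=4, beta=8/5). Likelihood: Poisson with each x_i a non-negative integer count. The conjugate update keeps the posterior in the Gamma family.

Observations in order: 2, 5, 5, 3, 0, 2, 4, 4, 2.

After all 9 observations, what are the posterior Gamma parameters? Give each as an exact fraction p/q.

obs 1: x=2 → posterior Gamma(6, 13/5)
obs 2: x=5 → posterior Gamma(11, 18/5)
obs 3: x=5 → posterior Gamma(16, 23/5)
obs 4: x=3 → posterior Gamma(19, 28/5)
obs 5: x=0 → posterior Gamma(19, 33/5)
obs 6: x=2 → posterior Gamma(21, 38/5)
obs 7: x=4 → posterior Gamma(25, 43/5)
obs 8: x=4 → posterior Gamma(29, 48/5)
obs 9: x=2 → posterior Gamma(31, 53/5)

alpha=31, beta=53/5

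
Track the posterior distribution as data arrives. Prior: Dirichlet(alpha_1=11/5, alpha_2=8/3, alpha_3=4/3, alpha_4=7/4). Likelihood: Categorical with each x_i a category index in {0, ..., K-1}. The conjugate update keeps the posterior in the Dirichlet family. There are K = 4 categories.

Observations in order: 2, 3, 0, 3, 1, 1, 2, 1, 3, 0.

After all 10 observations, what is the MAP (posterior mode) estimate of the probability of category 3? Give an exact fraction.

obs 1: x=2 → posterior Dirichlet(11/5, 8/3, 7/3, 7/4)
obs 2: x=3 → posterior Dirichlet(11/5, 8/3, 7/3, 11/4)
obs 3: x=0 → posterior Dirichlet(16/5, 8/3, 7/3, 11/4)
obs 4: x=3 → posterior Dirichlet(16/5, 8/3, 7/3, 15/4)
obs 5: x=1 → posterior Dirichlet(16/5, 11/3, 7/3, 15/4)
obs 6: x=1 → posterior Dirichlet(16/5, 14/3, 7/3, 15/4)
obs 7: x=2 → posterior Dirichlet(16/5, 14/3, 10/3, 15/4)
obs 8: x=1 → posterior Dirichlet(16/5, 17/3, 10/3, 15/4)
obs 9: x=3 → posterior Dirichlet(16/5, 17/3, 10/3, 19/4)
obs 10: x=0 → posterior Dirichlet(21/5, 17/3, 10/3, 19/4)

25/93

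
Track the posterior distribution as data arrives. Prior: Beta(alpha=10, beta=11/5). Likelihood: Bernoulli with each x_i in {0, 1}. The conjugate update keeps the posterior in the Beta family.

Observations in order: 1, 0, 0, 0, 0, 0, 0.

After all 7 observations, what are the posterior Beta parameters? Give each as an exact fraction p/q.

obs 1: x=1 → posterior Beta(11, 11/5)
obs 2: x=0 → posterior Beta(11, 16/5)
obs 3: x=0 → posterior Beta(11, 21/5)
obs 4: x=0 → posterior Beta(11, 26/5)
obs 5: x=0 → posterior Beta(11, 31/5)
obs 6: x=0 → posterior Beta(11, 36/5)
obs 7: x=0 → posterior Beta(11, 41/5)

alpha=11, beta=41/5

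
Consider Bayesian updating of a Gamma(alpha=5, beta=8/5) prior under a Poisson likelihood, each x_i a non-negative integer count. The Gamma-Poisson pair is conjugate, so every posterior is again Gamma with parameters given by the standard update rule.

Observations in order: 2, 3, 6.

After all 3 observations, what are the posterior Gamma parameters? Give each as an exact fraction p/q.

alpha=16, beta=23/5

obs 1: x=2 → posterior Gamma(7, 13/5)
obs 2: x=3 → posterior Gamma(10, 18/5)
obs 3: x=6 → posterior Gamma(16, 23/5)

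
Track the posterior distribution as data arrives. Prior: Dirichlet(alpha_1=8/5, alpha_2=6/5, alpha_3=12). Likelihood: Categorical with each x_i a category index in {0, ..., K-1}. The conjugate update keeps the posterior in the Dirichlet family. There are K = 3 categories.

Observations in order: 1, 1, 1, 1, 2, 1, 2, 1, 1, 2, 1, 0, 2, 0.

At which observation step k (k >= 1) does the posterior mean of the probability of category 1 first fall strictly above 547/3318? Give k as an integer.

obs 1: x=1 → posterior Dirichlet(8/5, 11/5, 12)
obs 2: x=1 → posterior Dirichlet(8/5, 16/5, 12)
obs 3: x=1 → posterior Dirichlet(8/5, 21/5, 12)
obs 4: x=1 → posterior Dirichlet(8/5, 26/5, 12)
obs 5: x=2 → posterior Dirichlet(8/5, 26/5, 13)
obs 6: x=1 → posterior Dirichlet(8/5, 31/5, 13)
obs 7: x=2 → posterior Dirichlet(8/5, 31/5, 14)
obs 8: x=1 → posterior Dirichlet(8/5, 36/5, 14)
obs 9: x=1 → posterior Dirichlet(8/5, 41/5, 14)
obs 10: x=2 → posterior Dirichlet(8/5, 41/5, 15)
obs 11: x=1 → posterior Dirichlet(8/5, 46/5, 15)
obs 12: x=0 → posterior Dirichlet(13/5, 46/5, 15)
obs 13: x=2 → posterior Dirichlet(13/5, 46/5, 16)
obs 14: x=0 → posterior Dirichlet(18/5, 46/5, 16)

k = 2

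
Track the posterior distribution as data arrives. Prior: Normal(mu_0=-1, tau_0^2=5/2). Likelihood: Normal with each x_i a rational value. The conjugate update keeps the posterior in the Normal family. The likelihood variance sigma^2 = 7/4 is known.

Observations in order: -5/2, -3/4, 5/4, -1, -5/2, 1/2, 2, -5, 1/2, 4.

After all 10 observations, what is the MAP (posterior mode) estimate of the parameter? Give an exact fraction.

obs 1: x=-5/2 → posterior Normal(-32/17, 35/34)
obs 2: x=-3/4 → posterior Normal(-79/54, 35/54)
obs 3: x=5/4 → posterior Normal(-27/37, 35/74)
obs 4: x=-1 → posterior Normal(-37/47, 35/94)
obs 5: x=-5/2 → posterior Normal(-62/57, 35/114)
obs 6: x=1/2 → posterior Normal(-57/67, 35/134)
obs 7: x=2 → posterior Normal(-37/77, 5/22)
obs 8: x=-5 → posterior Normal(-1, 35/174)
obs 9: x=1/2 → posterior Normal(-82/97, 35/194)
obs 10: x=4 → posterior Normal(-42/107, 35/214)

-42/107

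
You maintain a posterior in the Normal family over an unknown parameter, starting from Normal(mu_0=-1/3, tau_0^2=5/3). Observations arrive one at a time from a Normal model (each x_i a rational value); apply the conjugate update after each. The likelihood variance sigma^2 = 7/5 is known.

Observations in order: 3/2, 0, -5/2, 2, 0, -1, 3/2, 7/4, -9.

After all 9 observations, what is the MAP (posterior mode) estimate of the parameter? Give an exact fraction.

-201/328

obs 1: x=3/2 → posterior Normal(61/92, 35/46)
obs 2: x=0 → posterior Normal(61/142, 35/71)
obs 3: x=-5/2 → posterior Normal(-1/3, 35/96)
obs 4: x=2 → posterior Normal(18/121, 35/121)
obs 5: x=0 → posterior Normal(9/73, 35/146)
obs 6: x=-1 → posterior Normal(-7/171, 35/171)
obs 7: x=3/2 → posterior Normal(61/392, 5/28)
obs 8: x=7/4 → posterior Normal(297/884, 35/221)
obs 9: x=-9 → posterior Normal(-201/328, 35/246)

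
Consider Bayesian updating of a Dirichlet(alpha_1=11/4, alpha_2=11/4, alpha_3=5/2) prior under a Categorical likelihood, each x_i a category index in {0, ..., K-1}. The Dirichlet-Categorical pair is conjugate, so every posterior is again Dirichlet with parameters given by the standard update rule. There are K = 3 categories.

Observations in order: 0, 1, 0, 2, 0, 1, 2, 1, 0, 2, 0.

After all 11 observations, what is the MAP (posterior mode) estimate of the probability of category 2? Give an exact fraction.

obs 1: x=0 → posterior Dirichlet(15/4, 11/4, 5/2)
obs 2: x=1 → posterior Dirichlet(15/4, 15/4, 5/2)
obs 3: x=0 → posterior Dirichlet(19/4, 15/4, 5/2)
obs 4: x=2 → posterior Dirichlet(19/4, 15/4, 7/2)
obs 5: x=0 → posterior Dirichlet(23/4, 15/4, 7/2)
obs 6: x=1 → posterior Dirichlet(23/4, 19/4, 7/2)
obs 7: x=2 → posterior Dirichlet(23/4, 19/4, 9/2)
obs 8: x=1 → posterior Dirichlet(23/4, 23/4, 9/2)
obs 9: x=0 → posterior Dirichlet(27/4, 23/4, 9/2)
obs 10: x=2 → posterior Dirichlet(27/4, 23/4, 11/2)
obs 11: x=0 → posterior Dirichlet(31/4, 23/4, 11/2)

9/32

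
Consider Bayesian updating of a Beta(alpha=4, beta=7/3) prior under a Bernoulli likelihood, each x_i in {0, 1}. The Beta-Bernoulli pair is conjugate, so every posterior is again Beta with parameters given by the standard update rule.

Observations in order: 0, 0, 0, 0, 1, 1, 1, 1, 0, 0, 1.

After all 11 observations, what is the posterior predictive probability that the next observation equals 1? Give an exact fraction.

27/52

obs 1: x=0 → posterior Beta(4, 10/3)
obs 2: x=0 → posterior Beta(4, 13/3)
obs 3: x=0 → posterior Beta(4, 16/3)
obs 4: x=0 → posterior Beta(4, 19/3)
obs 5: x=1 → posterior Beta(5, 19/3)
obs 6: x=1 → posterior Beta(6, 19/3)
obs 7: x=1 → posterior Beta(7, 19/3)
obs 8: x=1 → posterior Beta(8, 19/3)
obs 9: x=0 → posterior Beta(8, 22/3)
obs 10: x=0 → posterior Beta(8, 25/3)
obs 11: x=1 → posterior Beta(9, 25/3)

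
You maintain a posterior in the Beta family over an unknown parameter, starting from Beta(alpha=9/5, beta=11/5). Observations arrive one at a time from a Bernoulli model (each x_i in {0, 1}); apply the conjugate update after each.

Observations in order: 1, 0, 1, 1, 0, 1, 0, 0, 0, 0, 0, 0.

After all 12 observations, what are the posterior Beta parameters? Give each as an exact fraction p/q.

alpha=29/5, beta=51/5

obs 1: x=1 → posterior Beta(14/5, 11/5)
obs 2: x=0 → posterior Beta(14/5, 16/5)
obs 3: x=1 → posterior Beta(19/5, 16/5)
obs 4: x=1 → posterior Beta(24/5, 16/5)
obs 5: x=0 → posterior Beta(24/5, 21/5)
obs 6: x=1 → posterior Beta(29/5, 21/5)
obs 7: x=0 → posterior Beta(29/5, 26/5)
obs 8: x=0 → posterior Beta(29/5, 31/5)
obs 9: x=0 → posterior Beta(29/5, 36/5)
obs 10: x=0 → posterior Beta(29/5, 41/5)
obs 11: x=0 → posterior Beta(29/5, 46/5)
obs 12: x=0 → posterior Beta(29/5, 51/5)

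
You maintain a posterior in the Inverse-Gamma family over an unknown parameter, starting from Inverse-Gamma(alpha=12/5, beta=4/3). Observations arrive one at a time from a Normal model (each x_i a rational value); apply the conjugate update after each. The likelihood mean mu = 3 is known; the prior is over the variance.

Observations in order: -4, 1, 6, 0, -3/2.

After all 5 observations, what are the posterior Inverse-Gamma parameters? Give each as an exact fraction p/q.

alpha=49/10, beta=1127/24

obs 1: x=-4 → posterior Inverse-Gamma(29/10, 155/6)
obs 2: x=1 → posterior Inverse-Gamma(17/5, 167/6)
obs 3: x=6 → posterior Inverse-Gamma(39/10, 97/3)
obs 4: x=0 → posterior Inverse-Gamma(22/5, 221/6)
obs 5: x=-3/2 → posterior Inverse-Gamma(49/10, 1127/24)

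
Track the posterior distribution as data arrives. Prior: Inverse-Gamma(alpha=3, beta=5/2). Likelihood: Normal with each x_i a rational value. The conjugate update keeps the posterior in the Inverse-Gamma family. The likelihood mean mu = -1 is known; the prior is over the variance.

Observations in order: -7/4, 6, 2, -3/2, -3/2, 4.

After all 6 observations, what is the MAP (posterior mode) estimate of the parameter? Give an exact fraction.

1425/224

obs 1: x=-7/4 → posterior Inverse-Gamma(7/2, 89/32)
obs 2: x=6 → posterior Inverse-Gamma(4, 873/32)
obs 3: x=2 → posterior Inverse-Gamma(9/2, 1017/32)
obs 4: x=-3/2 → posterior Inverse-Gamma(5, 1021/32)
obs 5: x=-3/2 → posterior Inverse-Gamma(11/2, 1025/32)
obs 6: x=4 → posterior Inverse-Gamma(6, 1425/32)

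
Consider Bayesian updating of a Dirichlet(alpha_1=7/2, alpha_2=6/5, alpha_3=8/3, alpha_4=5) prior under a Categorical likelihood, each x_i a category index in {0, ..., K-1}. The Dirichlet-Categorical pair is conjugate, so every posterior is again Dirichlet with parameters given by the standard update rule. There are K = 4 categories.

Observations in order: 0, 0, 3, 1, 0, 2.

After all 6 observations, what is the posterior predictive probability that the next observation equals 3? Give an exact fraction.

180/551

obs 1: x=0 → posterior Dirichlet(9/2, 6/5, 8/3, 5)
obs 2: x=0 → posterior Dirichlet(11/2, 6/5, 8/3, 5)
obs 3: x=3 → posterior Dirichlet(11/2, 6/5, 8/3, 6)
obs 4: x=1 → posterior Dirichlet(11/2, 11/5, 8/3, 6)
obs 5: x=0 → posterior Dirichlet(13/2, 11/5, 8/3, 6)
obs 6: x=2 → posterior Dirichlet(13/2, 11/5, 11/3, 6)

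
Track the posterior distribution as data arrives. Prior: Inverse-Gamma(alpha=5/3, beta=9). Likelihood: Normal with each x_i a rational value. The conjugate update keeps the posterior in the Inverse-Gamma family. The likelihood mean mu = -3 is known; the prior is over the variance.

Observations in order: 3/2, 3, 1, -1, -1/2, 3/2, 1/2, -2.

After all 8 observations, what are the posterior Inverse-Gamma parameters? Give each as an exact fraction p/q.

obs 1: x=3/2 → posterior Inverse-Gamma(13/6, 153/8)
obs 2: x=3 → posterior Inverse-Gamma(8/3, 297/8)
obs 3: x=1 → posterior Inverse-Gamma(19/6, 361/8)
obs 4: x=-1 → posterior Inverse-Gamma(11/3, 377/8)
obs 5: x=-1/2 → posterior Inverse-Gamma(25/6, 201/4)
obs 6: x=3/2 → posterior Inverse-Gamma(14/3, 483/8)
obs 7: x=1/2 → posterior Inverse-Gamma(31/6, 133/2)
obs 8: x=-2 → posterior Inverse-Gamma(17/3, 67)

alpha=17/3, beta=67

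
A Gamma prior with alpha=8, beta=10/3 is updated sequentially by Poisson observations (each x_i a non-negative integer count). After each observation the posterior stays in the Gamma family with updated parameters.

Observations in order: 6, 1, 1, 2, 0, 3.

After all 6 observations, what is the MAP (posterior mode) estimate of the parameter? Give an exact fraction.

15/7

obs 1: x=6 → posterior Gamma(14, 13/3)
obs 2: x=1 → posterior Gamma(15, 16/3)
obs 3: x=1 → posterior Gamma(16, 19/3)
obs 4: x=2 → posterior Gamma(18, 22/3)
obs 5: x=0 → posterior Gamma(18, 25/3)
obs 6: x=3 → posterior Gamma(21, 28/3)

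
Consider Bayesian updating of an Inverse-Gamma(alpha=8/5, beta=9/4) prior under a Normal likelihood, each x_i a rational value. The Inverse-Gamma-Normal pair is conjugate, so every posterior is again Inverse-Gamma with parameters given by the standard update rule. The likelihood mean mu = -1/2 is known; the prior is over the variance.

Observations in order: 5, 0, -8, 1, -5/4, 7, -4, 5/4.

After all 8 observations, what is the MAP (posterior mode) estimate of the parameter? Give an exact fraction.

obs 1: x=5 → posterior Inverse-Gamma(21/10, 139/8)
obs 2: x=0 → posterior Inverse-Gamma(13/5, 35/2)
obs 3: x=-8 → posterior Inverse-Gamma(31/10, 365/8)
obs 4: x=1 → posterior Inverse-Gamma(18/5, 187/4)
obs 5: x=-5/4 → posterior Inverse-Gamma(41/10, 1505/32)
obs 6: x=7 → posterior Inverse-Gamma(23/5, 2405/32)
obs 7: x=-4 → posterior Inverse-Gamma(51/10, 2601/32)
obs 8: x=5/4 → posterior Inverse-Gamma(28/5, 1325/16)

6625/528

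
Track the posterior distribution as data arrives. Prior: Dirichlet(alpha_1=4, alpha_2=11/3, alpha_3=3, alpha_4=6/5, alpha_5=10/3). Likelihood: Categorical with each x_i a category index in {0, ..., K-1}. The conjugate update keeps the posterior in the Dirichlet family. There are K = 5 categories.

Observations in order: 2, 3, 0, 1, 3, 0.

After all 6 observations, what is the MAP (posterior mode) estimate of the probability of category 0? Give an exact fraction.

25/81

obs 1: x=2 → posterior Dirichlet(4, 11/3, 4, 6/5, 10/3)
obs 2: x=3 → posterior Dirichlet(4, 11/3, 4, 11/5, 10/3)
obs 3: x=0 → posterior Dirichlet(5, 11/3, 4, 11/5, 10/3)
obs 4: x=1 → posterior Dirichlet(5, 14/3, 4, 11/5, 10/3)
obs 5: x=3 → posterior Dirichlet(5, 14/3, 4, 16/5, 10/3)
obs 6: x=0 → posterior Dirichlet(6, 14/3, 4, 16/5, 10/3)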